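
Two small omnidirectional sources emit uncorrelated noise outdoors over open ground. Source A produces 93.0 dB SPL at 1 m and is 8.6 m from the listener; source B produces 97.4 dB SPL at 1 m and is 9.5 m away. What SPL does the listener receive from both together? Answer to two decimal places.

At the listener: L_A = 93.0 − 20·log₁₀(8.6) = 74.310 dB; L_B = 97.4 − 20·log₁₀(9.5) = 77.846 dB.
Combined: 10·log₁₀(10^(74.310/10)+10^(77.846/10)) = 79.44 dB SPL.

79.44 dB SPL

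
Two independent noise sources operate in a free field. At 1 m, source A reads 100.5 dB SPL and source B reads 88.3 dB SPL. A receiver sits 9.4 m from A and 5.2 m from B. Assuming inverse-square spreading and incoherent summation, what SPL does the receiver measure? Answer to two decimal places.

81.82 dB SPL

At the listener: L_A = 100.5 − 20·log₁₀(9.4) = 81.037 dB; L_B = 88.3 − 20·log₁₀(5.2) = 73.980 dB.
Combined: 10·log₁₀(10^(81.037/10)+10^(73.980/10)) = 81.82 dB SPL.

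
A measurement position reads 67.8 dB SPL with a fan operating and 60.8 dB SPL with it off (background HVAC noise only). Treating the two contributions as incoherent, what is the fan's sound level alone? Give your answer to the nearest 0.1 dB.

66.8 dB SPL

Subtract intensities: L_src = 10·log₁₀(10^(L_total/10) − 10^(L_bg/10)).
L_src = 10·log₁₀(10^(67.8/10) − 10^(60.8/10)) = 10·log₁₀(4823000) = 66.8 dB SPL.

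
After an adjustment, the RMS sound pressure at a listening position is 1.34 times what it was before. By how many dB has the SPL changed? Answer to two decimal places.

SPL change from a pressure ratio uses the 20·log₁₀ form:
20·log₁₀(1.34) = 2.54 dB.

2.54 dB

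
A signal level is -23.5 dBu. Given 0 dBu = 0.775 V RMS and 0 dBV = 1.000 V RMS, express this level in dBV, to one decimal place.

-25.7 dBV

The offset between the scales is 20·log₁₀(0.775/1.000) = −2.214 dB.
So dBV = -23.5 − 2.214 = -25.7 dBV.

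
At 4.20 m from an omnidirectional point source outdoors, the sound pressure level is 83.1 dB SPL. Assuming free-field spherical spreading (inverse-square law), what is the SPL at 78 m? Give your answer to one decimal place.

57.7 dB SPL

For a point source in a free field, ΔL = −20·log₁₀(d₂/d₁).
ΔL = −20·log₁₀(78/4.20) = -25.38 dB, so L₂ = 83.1 + (-25.38) = 57.7 dB SPL.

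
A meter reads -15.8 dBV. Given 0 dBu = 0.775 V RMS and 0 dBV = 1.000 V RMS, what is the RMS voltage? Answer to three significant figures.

0.162 V

V = 1.000 V × 10^(-15.8/20).
= 1.000 × 0.1622 = 0.162 V.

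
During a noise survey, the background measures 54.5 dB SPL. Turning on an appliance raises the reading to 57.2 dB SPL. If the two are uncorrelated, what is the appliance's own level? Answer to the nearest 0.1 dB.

53.9 dB SPL

Background correction is a power subtraction:
L_src = 10·log₁₀(10^(57.2/10) − 10^(54.5/10)) = 10·log₁₀(243000) = 53.9 dB SPL.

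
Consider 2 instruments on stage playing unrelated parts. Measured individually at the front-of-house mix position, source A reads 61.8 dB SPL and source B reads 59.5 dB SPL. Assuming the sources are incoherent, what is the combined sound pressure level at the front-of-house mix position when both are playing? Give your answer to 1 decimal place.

63.8 dB SPL

Uncorrelated sources add in intensity (power), not in dB.
L_total = 10·log₁₀(10^(61.8/10) + 10^(59.5/10)) = 10·log₁₀(2405000) = 63.8 dB SPL.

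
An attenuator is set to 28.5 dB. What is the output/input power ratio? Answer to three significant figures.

Power ratio = 10^(dB/10).
10^(-28.5/10) = 10^(-2.850) = 0.00141.

0.00141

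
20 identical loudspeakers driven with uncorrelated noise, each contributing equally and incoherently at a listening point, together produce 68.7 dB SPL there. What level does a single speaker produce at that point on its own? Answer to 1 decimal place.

20 equal incoherent sources add 10·log₁₀(20) = 13.01 dB over one source.
L_one = 68.7 − 13.01 = 55.7 dB SPL.

55.7 dB SPL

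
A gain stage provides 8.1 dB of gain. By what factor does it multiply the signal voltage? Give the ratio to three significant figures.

2.54

Voltage ratio = 10^(dB/20).
10^(8.1/20) = 10^(0.4050) = 2.54.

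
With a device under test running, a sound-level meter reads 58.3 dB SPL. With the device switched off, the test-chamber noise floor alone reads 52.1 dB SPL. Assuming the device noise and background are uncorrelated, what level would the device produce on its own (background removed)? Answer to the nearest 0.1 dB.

57.1 dB SPL

Subtract intensities: L_src = 10·log₁₀(10^(L_total/10) − 10^(L_bg/10)).
L_src = 10·log₁₀(10^(58.3/10) − 10^(52.1/10)) = 10·log₁₀(513900) = 57.1 dB SPL.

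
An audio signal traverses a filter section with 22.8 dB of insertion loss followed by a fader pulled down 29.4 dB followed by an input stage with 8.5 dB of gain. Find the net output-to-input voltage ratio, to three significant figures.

0.00653

Net gain = (−22.8) + (−29.4) + 8.5 = -43.7 dB.
Voltage ratio = 10^(-43.7/20) = 0.00653.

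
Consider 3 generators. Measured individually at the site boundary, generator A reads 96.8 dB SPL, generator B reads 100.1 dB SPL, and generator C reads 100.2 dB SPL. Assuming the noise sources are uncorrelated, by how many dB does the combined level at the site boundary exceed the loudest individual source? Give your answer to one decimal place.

Uncorrelated sources add in intensity (power), not in dB.
L_total = 10·log₁₀(10^(96.8/10) + 10^(100.1/10) + 10^(100.2/10)) = 104.06 dB SPL.
Excess over the loudest (100.2 dB): 104.06 − 100.2 = 3.9 dB.

3.9 dB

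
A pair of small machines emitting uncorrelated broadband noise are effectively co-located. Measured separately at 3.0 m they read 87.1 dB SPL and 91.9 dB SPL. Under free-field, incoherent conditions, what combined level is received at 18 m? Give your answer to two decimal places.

77.58 dB SPL

Combined at 3.0 m: 10·log₁₀(10^(87.1/10)+10^(91.9/10)) = 93.142 dB SPL.
Then apply −20·log₁₀(18/3.0) = -15.563 dB → 77.58 dB SPL.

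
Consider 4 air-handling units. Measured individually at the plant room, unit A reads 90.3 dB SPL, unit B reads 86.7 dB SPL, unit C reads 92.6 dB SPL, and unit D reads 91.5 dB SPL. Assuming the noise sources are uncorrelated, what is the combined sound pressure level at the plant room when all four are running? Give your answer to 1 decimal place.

96.8 dB SPL

Uncorrelated sources add in intensity (power), not in dB.
L_total = 10·log₁₀(10^(90.3/10) + 10^(86.7/10) + 10^(92.6/10) + 10^(91.5/10)) = 10·log₁₀(4771000000) = 96.8 dB SPL.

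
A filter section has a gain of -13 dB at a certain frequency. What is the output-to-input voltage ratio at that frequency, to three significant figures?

Voltage ratio = 10^(dB/20).
10^(-13/20) = 10^(-0.6500) = 0.224.

0.224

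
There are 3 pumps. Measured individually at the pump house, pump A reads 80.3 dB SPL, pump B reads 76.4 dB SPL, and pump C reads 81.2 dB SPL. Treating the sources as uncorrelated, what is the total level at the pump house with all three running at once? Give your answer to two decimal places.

Add the sources as powers (linear), then convert back to dB:
L_total = 10·log₁₀(10^(80.3/10) + 10^(76.4/10) + 10^(81.2/10)) = 10·log₁₀(282600000) = 84.51 dB SPL.

84.51 dB SPL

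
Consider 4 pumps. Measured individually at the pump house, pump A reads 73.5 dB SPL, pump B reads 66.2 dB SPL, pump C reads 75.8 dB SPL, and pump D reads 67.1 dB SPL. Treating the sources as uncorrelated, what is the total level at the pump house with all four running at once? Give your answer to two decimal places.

Incoherent sources sum as intensities:
L_total = 10·log₁₀(10^(73.5/10) + 10^(66.2/10) + 10^(75.8/10) + 10^(67.1/10)) = 10·log₁₀(69700000) = 78.43 dB SPL.

78.43 dB SPL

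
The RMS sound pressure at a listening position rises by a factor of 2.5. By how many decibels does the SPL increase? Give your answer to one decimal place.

8.0 dB

SPL change from a pressure ratio uses the 20·log₁₀ form:
20·log₁₀(2.5) = 8.0 dB.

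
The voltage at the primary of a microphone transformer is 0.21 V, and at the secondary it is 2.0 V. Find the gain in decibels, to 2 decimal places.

19.58 dB

Voltage ratio → dB uses the 20·log₁₀ form:
20·log₁₀(2.0/0.21) = 20·log₁₀(9.524) = 19.58 dB.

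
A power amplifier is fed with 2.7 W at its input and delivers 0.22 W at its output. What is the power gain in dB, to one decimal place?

-10.9 dB

Power is a power quantity, so gain = 10·log₁₀(P_out/P_in).
10·log₁₀(0.22/2.7) = 10·log₁₀(0.08148) = -10.9 dB.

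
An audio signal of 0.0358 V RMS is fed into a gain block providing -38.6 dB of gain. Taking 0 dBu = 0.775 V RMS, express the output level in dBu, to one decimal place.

-65.3 dBu

Input level: 20·log₁₀(0.0358/0.775) = -26.71 dBu.
Output: -26.71 − 38.6 = -65.3 dBu.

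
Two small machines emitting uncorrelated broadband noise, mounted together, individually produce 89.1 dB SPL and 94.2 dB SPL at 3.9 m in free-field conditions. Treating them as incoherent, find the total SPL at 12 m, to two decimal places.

85.61 dB SPL

Combined at 3.9 m: 10·log₁₀(10^(89.1/10)+10^(94.2/10)) = 95.369 dB SPL.
Then apply −20·log₁₀(12/3.9) = -9.762 dB → 85.61 dB SPL.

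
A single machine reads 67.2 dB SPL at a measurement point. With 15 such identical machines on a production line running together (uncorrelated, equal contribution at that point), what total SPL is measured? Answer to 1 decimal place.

15 equal incoherent sources raise the level by 10·log₁₀(15) = 11.76 dB.
L_total = 67.2 + 11.76 = 79.0 dB SPL.

79.0 dB SPL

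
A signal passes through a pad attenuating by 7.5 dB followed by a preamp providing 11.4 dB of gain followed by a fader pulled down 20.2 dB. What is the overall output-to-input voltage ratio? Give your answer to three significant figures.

0.153

Net gain = (−7.5) + 11.4 + (−20.2) = -16.3 dB.
Voltage ratio = 10^(-16.3/20) = 0.153.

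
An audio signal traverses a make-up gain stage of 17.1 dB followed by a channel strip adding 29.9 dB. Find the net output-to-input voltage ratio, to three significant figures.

Net gain = 17.1 + 29.9 = 47.0 dB.
Voltage ratio = 10^(47.0/20) = 224.

224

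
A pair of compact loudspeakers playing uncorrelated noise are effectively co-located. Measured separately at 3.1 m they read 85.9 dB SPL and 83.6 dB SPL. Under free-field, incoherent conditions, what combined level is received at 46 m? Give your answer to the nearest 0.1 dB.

Combined at 3.1 m: 10·log₁₀(10^(85.9/10)+10^(83.6/10)) = 87.91 dB SPL.
Then apply −20·log₁₀(46/3.1) = -23.43 dB → 64.5 dB SPL.

64.5 dB SPL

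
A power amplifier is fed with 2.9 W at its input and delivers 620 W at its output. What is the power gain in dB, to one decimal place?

Power ratio → dB uses the 10·log₁₀ form:
10·log₁₀(620/2.9) = 10·log₁₀(213.8) = 23.3 dB.

23.3 dB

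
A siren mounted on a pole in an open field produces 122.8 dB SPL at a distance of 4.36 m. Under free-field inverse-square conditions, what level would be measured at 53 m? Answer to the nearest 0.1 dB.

101.1 dB SPL

Free-field point source: level drops by 20·log₁₀ of the distance ratio.
ΔL = −20·log₁₀(53/4.36) = -21.70 dB, so L₂ = 122.8 + (-21.70) = 101.1 dB SPL.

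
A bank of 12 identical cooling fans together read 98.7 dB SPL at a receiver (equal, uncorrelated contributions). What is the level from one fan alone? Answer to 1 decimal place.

87.9 dB SPL

12 equal incoherent sources add 10·log₁₀(12) = 10.79 dB over one source.
L_one = 98.7 − 10.79 = 87.9 dB SPL.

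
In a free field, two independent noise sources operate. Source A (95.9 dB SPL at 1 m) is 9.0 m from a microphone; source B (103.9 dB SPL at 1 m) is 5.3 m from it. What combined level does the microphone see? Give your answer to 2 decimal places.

At the listener: L_A = 95.9 − 20·log₁₀(9.0) = 76.815 dB; L_B = 103.9 − 20·log₁₀(5.3) = 89.414 dB.
Combined: 10·log₁₀(10^(76.815/10)+10^(89.414/10)) = 89.65 dB SPL.

89.65 dB SPL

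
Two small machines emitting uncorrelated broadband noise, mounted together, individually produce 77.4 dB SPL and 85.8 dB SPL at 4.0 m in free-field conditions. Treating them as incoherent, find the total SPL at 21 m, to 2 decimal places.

Combined at 4.0 m: 10·log₁₀(10^(77.4/10)+10^(85.8/10)) = 86.386 dB SPL.
Then apply −20·log₁₀(21/4.0) = -14.403 dB → 71.98 dB SPL.

71.98 dB SPL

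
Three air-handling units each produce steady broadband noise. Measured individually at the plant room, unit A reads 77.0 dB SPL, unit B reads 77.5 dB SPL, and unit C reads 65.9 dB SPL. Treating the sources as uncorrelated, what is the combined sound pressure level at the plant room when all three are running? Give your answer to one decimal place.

Uncorrelated sources add in intensity (power), not in dB.
L_total = 10·log₁₀(10^(77.0/10) + 10^(77.5/10) + 10^(65.9/10)) = 10·log₁₀(110200000) = 80.4 dB SPL.

80.4 dB SPL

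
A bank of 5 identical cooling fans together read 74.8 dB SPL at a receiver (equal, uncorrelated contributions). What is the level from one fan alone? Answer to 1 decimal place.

5 equal incoherent sources add 10·log₁₀(5) = 6.99 dB over one source.
L_one = 74.8 − 6.99 = 67.8 dB SPL.

67.8 dB SPL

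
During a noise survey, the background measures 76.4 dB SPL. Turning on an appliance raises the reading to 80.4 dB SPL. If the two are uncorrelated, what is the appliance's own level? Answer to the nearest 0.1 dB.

Background correction is a power subtraction:
L_src = 10·log₁₀(10^(80.4/10) − 10^(76.4/10)) = 10·log₁₀(66000000) = 78.2 dB SPL.

78.2 dB SPL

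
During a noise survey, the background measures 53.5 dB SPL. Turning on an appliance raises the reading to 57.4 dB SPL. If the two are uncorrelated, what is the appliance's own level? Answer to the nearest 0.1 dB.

55.1 dB SPL

Background correction is a power subtraction:
L_src = 10·log₁₀(10^(57.4/10) − 10^(53.5/10)) = 10·log₁₀(325700) = 55.1 dB SPL.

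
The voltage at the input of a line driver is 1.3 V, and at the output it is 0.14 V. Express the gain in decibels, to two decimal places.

-19.36 dB

For a voltage ratio, dB = 20·log₁₀(V₂/V₁).
20·log₁₀(0.14/1.3) = 20·log₁₀(0.1077) = -19.36 dB.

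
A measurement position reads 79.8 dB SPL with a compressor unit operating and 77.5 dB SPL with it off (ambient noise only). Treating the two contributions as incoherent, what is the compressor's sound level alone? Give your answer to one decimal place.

Remove the background by subtracting linear intensities:
L_src = 10·log₁₀(10^(79.8/10) − 10^(77.5/10)) = 10·log₁₀(39270000) = 75.9 dB SPL.

75.9 dB SPL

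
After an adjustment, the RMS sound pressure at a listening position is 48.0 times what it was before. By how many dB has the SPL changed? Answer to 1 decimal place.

Sound pressure is an amplitude quantity: ΔL = 20·log₁₀(p₂/p₁).
20·log₁₀(48.0) = 33.6 dB.

33.6 dB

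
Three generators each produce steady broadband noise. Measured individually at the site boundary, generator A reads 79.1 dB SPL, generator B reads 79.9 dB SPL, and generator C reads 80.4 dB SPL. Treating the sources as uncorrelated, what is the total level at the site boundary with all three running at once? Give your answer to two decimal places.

84.60 dB SPL

Add the sources as powers (linear), then convert back to dB:
L_total = 10·log₁₀(10^(79.1/10) + 10^(79.9/10) + 10^(80.4/10)) = 10·log₁₀(288700000) = 84.60 dB SPL.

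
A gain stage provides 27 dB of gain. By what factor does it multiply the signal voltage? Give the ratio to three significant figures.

22.4

Voltage ratio = 10^(dB/20).
10^(27/20) = 10^(1.350) = 22.4.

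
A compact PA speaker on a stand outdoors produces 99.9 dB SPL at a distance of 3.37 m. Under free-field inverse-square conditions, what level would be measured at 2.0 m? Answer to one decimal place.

Free-field point source: level drops by 20·log₁₀ of the distance ratio.
ΔL = −20·log₁₀(2.0/3.37) = 4.53 dB, so L₂ = 99.9 + (4.53) = 104.4 dB SPL.

104.4 dB SPL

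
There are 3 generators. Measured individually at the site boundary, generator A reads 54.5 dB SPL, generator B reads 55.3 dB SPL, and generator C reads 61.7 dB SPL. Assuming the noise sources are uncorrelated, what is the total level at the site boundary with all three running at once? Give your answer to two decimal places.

Incoherent sources sum as intensities:
L_total = 10·log₁₀(10^(54.5/10) + 10^(55.3/10) + 10^(61.7/10)) = 10·log₁₀(2100000) = 63.22 dB SPL.

63.22 dB SPL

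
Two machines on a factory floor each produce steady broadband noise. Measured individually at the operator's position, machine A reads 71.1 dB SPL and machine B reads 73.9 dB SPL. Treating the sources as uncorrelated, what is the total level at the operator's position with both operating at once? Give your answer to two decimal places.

75.73 dB SPL

Uncorrelated sources add in intensity (power), not in dB.
L_total = 10·log₁₀(10^(71.1/10) + 10^(73.9/10)) = 10·log₁₀(37430000) = 75.73 dB SPL.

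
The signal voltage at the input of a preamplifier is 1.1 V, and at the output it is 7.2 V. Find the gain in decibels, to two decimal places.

16.32 dB

Voltage ratio → dB uses the 20·log₁₀ form:
20·log₁₀(7.2/1.1) = 20·log₁₀(6.545) = 16.32 dB.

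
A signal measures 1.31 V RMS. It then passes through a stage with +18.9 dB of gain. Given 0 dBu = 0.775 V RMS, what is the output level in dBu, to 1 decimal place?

Input level: 20·log₁₀(1.31/0.775) = 4.56 dBu.
Output: 4.56 + 18.9 = +23.5 dBu.

+23.5 dBu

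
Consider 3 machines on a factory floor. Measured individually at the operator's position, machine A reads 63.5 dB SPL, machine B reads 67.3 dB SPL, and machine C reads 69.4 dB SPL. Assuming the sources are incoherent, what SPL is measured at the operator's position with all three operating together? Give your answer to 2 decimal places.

Incoherent sources sum as intensities:
L_total = 10·log₁₀(10^(63.5/10) + 10^(67.3/10) + 10^(69.4/10)) = 10·log₁₀(16320000) = 72.13 dB SPL.

72.13 dB SPL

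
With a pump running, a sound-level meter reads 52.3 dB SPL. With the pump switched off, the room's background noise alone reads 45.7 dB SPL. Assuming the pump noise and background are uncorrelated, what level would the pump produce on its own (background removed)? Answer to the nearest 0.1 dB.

51.2 dB SPL

Subtract intensities: L_src = 10·log₁₀(10^(L_total/10) − 10^(L_bg/10)).
L_src = 10·log₁₀(10^(52.3/10) − 10^(45.7/10)) = 10·log₁₀(132700) = 51.2 dB SPL.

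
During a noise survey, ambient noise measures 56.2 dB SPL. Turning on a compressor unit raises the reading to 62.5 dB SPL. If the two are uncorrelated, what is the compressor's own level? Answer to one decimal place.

Remove the background by subtracting linear intensities:
L_src = 10·log₁₀(10^(62.5/10) − 10^(56.2/10)) = 10·log₁₀(1361000) = 61.3 dB SPL.

61.3 dB SPL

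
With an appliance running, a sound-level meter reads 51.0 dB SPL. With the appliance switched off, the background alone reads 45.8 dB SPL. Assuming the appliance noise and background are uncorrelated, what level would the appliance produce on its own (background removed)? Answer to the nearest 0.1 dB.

Background correction is a power subtraction:
L_src = 10·log₁₀(10^(51.0/10) − 10^(45.8/10)) = 10·log₁₀(87870) = 49.4 dB SPL.

49.4 dB SPL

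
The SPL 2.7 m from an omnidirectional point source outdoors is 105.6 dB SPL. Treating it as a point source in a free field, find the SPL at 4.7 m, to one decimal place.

100.8 dB SPL

Free-field point source: level drops by 20·log₁₀ of the distance ratio.
ΔL = −20·log₁₀(4.7/2.7) = -4.81 dB, so L₂ = 105.6 + (-4.81) = 100.8 dB SPL.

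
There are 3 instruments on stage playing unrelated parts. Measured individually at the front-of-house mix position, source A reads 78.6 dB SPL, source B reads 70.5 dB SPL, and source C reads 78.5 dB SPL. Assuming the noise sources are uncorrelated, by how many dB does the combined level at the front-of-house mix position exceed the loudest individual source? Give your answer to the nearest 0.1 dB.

3.3 dB

Uncorrelated sources add in intensity (power), not in dB.
L_total = 10·log₁₀(10^(78.6/10) + 10^(70.5/10) + 10^(78.5/10)) = 81.89 dB SPL.
Excess over the loudest (78.6 dB): 81.89 − 78.6 = 3.3 dB.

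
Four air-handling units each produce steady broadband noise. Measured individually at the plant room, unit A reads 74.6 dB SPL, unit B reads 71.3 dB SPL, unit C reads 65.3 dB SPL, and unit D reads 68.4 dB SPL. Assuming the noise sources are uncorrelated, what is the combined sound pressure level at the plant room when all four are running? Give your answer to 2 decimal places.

Add the sources as powers (linear), then convert back to dB:
L_total = 10·log₁₀(10^(74.6/10) + 10^(71.3/10) + 10^(65.3/10) + 10^(68.4/10)) = 10·log₁₀(52640000) = 77.21 dB SPL.

77.21 dB SPL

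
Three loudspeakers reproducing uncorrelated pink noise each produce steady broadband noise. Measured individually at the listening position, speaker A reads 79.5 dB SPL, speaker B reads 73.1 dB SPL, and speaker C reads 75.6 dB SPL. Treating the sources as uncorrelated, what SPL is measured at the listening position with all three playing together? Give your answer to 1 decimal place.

81.6 dB SPL

Uncorrelated sources add in intensity (power), not in dB.
L_total = 10·log₁₀(10^(79.5/10) + 10^(73.1/10) + 10^(75.6/10)) = 10·log₁₀(145900000) = 81.6 dB SPL.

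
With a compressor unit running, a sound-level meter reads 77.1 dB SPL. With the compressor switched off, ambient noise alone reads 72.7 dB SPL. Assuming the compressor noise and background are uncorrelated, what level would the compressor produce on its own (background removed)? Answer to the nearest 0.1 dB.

Remove the background by subtracting linear intensities:
L_src = 10·log₁₀(10^(77.1/10) − 10^(72.7/10)) = 10·log₁₀(32670000) = 75.1 dB SPL.

75.1 dB SPL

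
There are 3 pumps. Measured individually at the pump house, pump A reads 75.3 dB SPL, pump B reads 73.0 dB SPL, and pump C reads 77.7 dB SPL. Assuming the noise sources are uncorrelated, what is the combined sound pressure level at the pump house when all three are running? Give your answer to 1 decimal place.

80.5 dB SPL

Uncorrelated sources add in intensity (power), not in dB.
L_total = 10·log₁₀(10^(75.3/10) + 10^(73.0/10) + 10^(77.7/10)) = 10·log₁₀(112700000) = 80.5 dB SPL.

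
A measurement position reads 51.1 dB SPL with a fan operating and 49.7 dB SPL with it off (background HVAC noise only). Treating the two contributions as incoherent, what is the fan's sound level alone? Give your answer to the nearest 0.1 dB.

45.5 dB SPL

Subtract intensities: L_src = 10·log₁₀(10^(L_total/10) − 10^(L_bg/10)).
L_src = 10·log₁₀(10^(51.1/10) − 10^(49.7/10)) = 10·log₁₀(35500) = 45.5 dB SPL.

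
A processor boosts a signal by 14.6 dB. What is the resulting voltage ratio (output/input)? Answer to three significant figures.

Voltage ratio = 10^(dB/20).
10^(14.6/20) = 10^(0.7300) = 5.37.

5.37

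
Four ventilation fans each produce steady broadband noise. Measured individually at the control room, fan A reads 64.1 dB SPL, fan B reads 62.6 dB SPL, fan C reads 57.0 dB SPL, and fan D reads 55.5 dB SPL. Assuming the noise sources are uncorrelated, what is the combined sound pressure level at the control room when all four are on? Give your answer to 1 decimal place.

Add the sources as powers (linear), then convert back to dB:
L_total = 10·log₁₀(10^(64.1/10) + 10^(62.6/10) + 10^(57.0/10) + 10^(55.5/10)) = 10·log₁₀(5246000) = 67.2 dB SPL.

67.2 dB SPL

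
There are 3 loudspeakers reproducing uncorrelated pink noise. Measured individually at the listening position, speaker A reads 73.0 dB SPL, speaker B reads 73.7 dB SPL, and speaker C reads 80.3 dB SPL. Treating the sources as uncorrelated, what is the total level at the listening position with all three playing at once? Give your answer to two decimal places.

Add the sources as powers (linear), then convert back to dB:
L_total = 10·log₁₀(10^(73.0/10) + 10^(73.7/10) + 10^(80.3/10)) = 10·log₁₀(150500000) = 81.78 dB SPL.

81.78 dB SPL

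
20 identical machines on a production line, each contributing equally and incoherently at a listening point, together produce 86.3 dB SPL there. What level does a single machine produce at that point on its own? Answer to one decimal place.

73.3 dB SPL

20 equal incoherent sources add 10·log₁₀(20) = 13.01 dB over one source.
L_one = 86.3 − 13.01 = 73.3 dB SPL.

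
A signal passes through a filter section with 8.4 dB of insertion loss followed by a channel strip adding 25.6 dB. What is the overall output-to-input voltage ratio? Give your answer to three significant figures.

7.24

Net gain = (−8.4) + 25.6 = 17.2 dB.
Voltage ratio = 10^(17.2/20) = 7.24.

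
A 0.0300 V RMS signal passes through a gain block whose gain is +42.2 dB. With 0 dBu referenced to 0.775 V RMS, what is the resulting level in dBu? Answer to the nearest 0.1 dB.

Input level: 20·log₁₀(0.0300/0.775) = -28.24 dBu.
Output: -28.24 + 42.2 = +14.0 dBu.

+14.0 dBu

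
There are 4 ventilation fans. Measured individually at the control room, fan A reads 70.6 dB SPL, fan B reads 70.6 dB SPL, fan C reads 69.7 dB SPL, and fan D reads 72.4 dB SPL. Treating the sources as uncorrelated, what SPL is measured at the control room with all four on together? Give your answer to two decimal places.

76.96 dB SPL

Incoherent sources sum as intensities:
L_total = 10·log₁₀(10^(70.6/10) + 10^(70.6/10) + 10^(69.7/10) + 10^(72.4/10)) = 10·log₁₀(49670000) = 76.96 dB SPL.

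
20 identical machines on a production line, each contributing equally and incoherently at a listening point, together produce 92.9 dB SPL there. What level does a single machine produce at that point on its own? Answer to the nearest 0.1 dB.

20 equal incoherent sources add 10·log₁₀(20) = 13.01 dB over one source.
L_one = 92.9 − 13.01 = 79.9 dB SPL.

79.9 dB SPL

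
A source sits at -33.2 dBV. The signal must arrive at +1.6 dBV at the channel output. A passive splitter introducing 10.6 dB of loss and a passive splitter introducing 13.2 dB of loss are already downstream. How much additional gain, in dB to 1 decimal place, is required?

58.6 dB

The required make-up gain is the shortfall in the dB sum.
G = +1.6 − (-33.2) + 10.6 + 13.2 = 58.6 dB.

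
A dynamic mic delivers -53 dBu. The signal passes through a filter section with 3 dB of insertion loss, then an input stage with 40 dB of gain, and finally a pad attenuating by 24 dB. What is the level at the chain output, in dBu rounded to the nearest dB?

-40 dBu

Gain stages sum in dB:
-53 − 3 + 40 − 24 = -40 dBu.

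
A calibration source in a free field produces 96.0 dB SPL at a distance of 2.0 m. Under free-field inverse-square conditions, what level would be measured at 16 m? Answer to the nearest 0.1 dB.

Inverse-square spreading gives ΔL = −20·log₁₀(d₂/d₁).
ΔL = −20·log₁₀(16/2.0) = -18.06 dB, so L₂ = 96.0 + (-18.06) = 77.9 dB SPL.

77.9 dB SPL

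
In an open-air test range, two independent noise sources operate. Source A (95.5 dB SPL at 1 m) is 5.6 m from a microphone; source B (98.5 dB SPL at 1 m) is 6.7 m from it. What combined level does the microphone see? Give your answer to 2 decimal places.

At the listener: L_A = 95.5 − 20·log₁₀(5.6) = 80.536 dB; L_B = 98.5 − 20·log₁₀(6.7) = 81.979 dB.
Combined: 10·log₁₀(10^(80.536/10)+10^(81.979/10)) = 84.33 dB SPL.

84.33 dB SPL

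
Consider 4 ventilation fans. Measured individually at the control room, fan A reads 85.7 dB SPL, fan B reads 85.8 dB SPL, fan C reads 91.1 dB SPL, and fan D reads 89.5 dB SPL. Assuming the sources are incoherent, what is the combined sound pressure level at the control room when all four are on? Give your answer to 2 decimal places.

Add the sources as powers (linear), then convert back to dB:
L_total = 10·log₁₀(10^(85.7/10) + 10^(85.8/10) + 10^(91.1/10) + 10^(89.5/10)) = 10·log₁₀(2931000000) = 94.67 dB SPL.

94.67 dB SPL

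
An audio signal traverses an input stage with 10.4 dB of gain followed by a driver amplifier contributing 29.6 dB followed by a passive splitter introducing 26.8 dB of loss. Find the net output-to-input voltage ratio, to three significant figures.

Net gain = 10.4 + 29.6 + (−26.8) = 13.2 dB.
Voltage ratio = 10^(13.2/20) = 4.57.

4.57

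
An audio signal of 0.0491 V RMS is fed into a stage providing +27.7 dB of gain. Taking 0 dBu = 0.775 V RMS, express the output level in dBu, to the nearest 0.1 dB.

Input level: 20·log₁₀(0.0491/0.775) = -23.96 dBu.
Output: -23.96 + 27.7 = +3.7 dBu.

+3.7 dBu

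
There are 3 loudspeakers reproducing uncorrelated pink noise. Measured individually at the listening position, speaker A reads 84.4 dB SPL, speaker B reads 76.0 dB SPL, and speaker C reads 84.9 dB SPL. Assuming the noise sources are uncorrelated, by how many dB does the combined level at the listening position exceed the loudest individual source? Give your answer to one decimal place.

3.1 dB

Uncorrelated sources add in intensity (power), not in dB.
L_total = 10·log₁₀(10^(84.4/10) + 10^(76.0/10) + 10^(84.9/10)) = 87.95 dB SPL.
Excess over the loudest (84.9 dB): 87.95 − 84.9 = 3.1 dB.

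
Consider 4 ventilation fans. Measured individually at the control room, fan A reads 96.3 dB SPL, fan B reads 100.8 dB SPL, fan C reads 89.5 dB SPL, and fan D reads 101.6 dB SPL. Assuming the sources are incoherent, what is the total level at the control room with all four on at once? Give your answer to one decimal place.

105.0 dB SPL

Incoherent sources sum as intensities:
L_total = 10·log₁₀(10^(96.3/10) + 10^(100.8/10) + 10^(89.5/10) + 10^(101.6/10)) = 10·log₁₀(31634000000) = 105.0 dB SPL.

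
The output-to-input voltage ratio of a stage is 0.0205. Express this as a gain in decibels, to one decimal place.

For a voltage ratio, dB = 20·log₁₀(V₂/V₁).
20·log₁₀(0.0205) = -33.8 dB.

-33.8 dB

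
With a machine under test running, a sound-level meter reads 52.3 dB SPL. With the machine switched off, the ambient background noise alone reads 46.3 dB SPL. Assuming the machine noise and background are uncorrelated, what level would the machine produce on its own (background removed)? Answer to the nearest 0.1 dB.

Subtract intensities: L_src = 10·log₁₀(10^(L_total/10) − 10^(L_bg/10)).
L_src = 10·log₁₀(10^(52.3/10) − 10^(46.3/10)) = 10·log₁₀(127200) = 51.0 dB SPL.

51.0 dB SPL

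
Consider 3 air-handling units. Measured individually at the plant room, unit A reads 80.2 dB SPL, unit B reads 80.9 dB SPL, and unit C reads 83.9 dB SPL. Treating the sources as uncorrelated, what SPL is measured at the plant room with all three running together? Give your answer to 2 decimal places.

Add the sources as powers (linear), then convert back to dB:
L_total = 10·log₁₀(10^(80.2/10) + 10^(80.9/10) + 10^(83.9/10)) = 10·log₁₀(473200000) = 86.75 dB SPL.

86.75 dB SPL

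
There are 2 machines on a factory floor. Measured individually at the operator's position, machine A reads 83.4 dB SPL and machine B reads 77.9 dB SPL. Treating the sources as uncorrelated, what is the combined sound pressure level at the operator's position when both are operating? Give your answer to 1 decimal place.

84.5 dB SPL

Incoherent sources sum as intensities:
L_total = 10·log₁₀(10^(83.4/10) + 10^(77.9/10)) = 10·log₁₀(280400000) = 84.5 dB SPL.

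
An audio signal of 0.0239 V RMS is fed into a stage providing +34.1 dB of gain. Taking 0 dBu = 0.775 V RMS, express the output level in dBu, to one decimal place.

Input level: 20·log₁₀(0.0239/0.775) = -30.22 dBu.
Output: -30.22 + 34.1 = +3.9 dBu.

+3.9 dBu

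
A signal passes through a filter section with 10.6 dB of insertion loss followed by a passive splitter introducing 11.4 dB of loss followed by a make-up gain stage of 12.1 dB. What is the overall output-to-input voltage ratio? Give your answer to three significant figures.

0.320

Net gain = (−10.6) + (−11.4) + 12.1 = -9.9 dB.
Voltage ratio = 10^(-9.9/20) = 0.320.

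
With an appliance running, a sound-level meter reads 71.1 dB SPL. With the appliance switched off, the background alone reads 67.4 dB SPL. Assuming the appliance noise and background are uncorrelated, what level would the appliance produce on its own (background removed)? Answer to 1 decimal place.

68.7 dB SPL

Subtract intensities: L_src = 10·log₁₀(10^(L_total/10) − 10^(L_bg/10)).
L_src = 10·log₁₀(10^(71.1/10) − 10^(67.4/10)) = 10·log₁₀(7387000) = 68.7 dB SPL.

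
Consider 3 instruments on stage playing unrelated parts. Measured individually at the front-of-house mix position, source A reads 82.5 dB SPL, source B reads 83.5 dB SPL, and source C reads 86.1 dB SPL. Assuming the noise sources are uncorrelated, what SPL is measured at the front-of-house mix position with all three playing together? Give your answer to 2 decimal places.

89.08 dB SPL

Uncorrelated sources add in intensity (power), not in dB.
L_total = 10·log₁₀(10^(82.5/10) + 10^(83.5/10) + 10^(86.1/10)) = 10·log₁₀(809100000) = 89.08 dB SPL.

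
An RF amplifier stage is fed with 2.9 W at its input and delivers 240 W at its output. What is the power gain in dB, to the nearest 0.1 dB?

Power is a power quantity, so gain = 10·log₁₀(P_out/P_in).
10·log₁₀(240/2.9) = 10·log₁₀(82.76) = 19.2 dB.

19.2 dB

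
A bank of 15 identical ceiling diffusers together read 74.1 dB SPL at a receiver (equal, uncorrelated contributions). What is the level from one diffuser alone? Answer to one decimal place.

62.3 dB SPL

15 equal incoherent sources add 10·log₁₀(15) = 11.76 dB over one source.
L_one = 74.1 − 11.76 = 62.3 dB SPL.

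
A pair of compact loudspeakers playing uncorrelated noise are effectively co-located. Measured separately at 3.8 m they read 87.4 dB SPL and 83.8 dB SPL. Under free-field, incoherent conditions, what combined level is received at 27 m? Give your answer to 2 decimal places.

71.94 dB SPL

Combined at 3.8 m: 10·log₁₀(10^(87.4/10)+10^(83.8/10)) = 88.973 dB SPL.
Then apply −20·log₁₀(27/3.8) = -17.032 dB → 71.94 dB SPL.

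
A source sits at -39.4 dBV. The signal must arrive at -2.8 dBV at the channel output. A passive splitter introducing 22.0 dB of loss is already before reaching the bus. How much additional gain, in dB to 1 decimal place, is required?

58.6 dB

The required make-up gain is the shortfall in the dB sum.
G = -2.8 − (-39.4) + 22.0 = 58.6 dB.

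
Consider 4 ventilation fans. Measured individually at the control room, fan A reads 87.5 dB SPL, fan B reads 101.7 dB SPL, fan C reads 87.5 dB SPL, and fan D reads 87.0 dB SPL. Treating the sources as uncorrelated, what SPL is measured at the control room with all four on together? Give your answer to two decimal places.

Incoherent sources sum as intensities:
L_total = 10·log₁₀(10^(87.5/10) + 10^(101.7/10) + 10^(87.5/10) + 10^(87.0/10)) = 10·log₁₀(16417000000) = 102.15 dB SPL.

102.15 dB SPL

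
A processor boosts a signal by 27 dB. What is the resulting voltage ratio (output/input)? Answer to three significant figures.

22.4

Voltage ratio = 10^(dB/20).
10^(27/20) = 10^(1.350) = 22.4.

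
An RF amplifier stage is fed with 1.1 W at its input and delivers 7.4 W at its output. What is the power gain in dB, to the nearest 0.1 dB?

Power ratio → dB uses the 10·log₁₀ form:
10·log₁₀(7.4/1.1) = 10·log₁₀(6.727) = 8.3 dB.

8.3 dB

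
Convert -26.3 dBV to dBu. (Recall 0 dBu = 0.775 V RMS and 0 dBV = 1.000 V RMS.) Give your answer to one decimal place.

The offset between the scales is 20·log₁₀(0.775/1.000) = −2.214 dB.
So dBu = -26.3 + 2.214 = -24.1 dBu.

-24.1 dBu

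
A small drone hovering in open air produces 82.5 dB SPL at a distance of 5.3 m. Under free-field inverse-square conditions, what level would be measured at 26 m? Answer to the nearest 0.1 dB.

68.7 dB SPL

For a point source in a free field, ΔL = −20·log₁₀(d₂/d₁).
ΔL = −20·log₁₀(26/5.3) = -13.81 dB, so L₂ = 82.5 + (-13.81) = 68.7 dB SPL.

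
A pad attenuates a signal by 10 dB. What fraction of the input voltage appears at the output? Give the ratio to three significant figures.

0.316

Voltage ratio = 10^(dB/20).
10^(-10/20) = 10^(-0.5000) = 0.316.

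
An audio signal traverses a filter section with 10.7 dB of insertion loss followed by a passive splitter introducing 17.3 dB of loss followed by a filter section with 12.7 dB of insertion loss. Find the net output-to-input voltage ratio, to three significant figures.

0.00923

Net gain = (−10.7) + (−17.3) + (−12.7) = -40.7 dB.
Voltage ratio = 10^(-40.7/20) = 0.00923.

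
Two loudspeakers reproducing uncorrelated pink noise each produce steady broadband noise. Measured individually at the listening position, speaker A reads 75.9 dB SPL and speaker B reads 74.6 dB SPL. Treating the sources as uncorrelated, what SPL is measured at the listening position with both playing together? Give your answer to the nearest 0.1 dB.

Uncorrelated sources add in intensity (power), not in dB.
L_total = 10·log₁₀(10^(75.9/10) + 10^(74.6/10)) = 10·log₁₀(67740000) = 78.3 dB SPL.

78.3 dB SPL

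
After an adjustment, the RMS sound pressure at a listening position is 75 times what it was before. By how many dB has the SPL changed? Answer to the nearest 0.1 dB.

37.5 dB

SPL change from a pressure ratio uses the 20·log₁₀ form:
20·log₁₀(75) = 37.5 dB.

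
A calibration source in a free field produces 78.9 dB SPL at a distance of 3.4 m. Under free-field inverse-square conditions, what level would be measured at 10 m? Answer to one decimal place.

69.5 dB SPL

For a point source in a free field, ΔL = −20·log₁₀(d₂/d₁).
ΔL = −20·log₁₀(10/3.4) = -9.37 dB, so L₂ = 78.9 + (-9.37) = 69.5 dB SPL.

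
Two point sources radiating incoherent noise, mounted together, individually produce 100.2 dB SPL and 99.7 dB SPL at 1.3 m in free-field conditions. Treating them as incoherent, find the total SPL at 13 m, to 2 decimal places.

Combined at 1.3 m: 10·log₁₀(10^(100.2/10)+10^(99.7/10)) = 102.967 dB SPL.
Then apply −20·log₁₀(13/1.3) = -20.000 dB → 82.97 dB SPL.

82.97 dB SPL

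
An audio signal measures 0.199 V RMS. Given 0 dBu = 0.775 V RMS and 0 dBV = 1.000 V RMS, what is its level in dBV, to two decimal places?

dBV = 20·log₁₀(V / 1.000 V).
20·log₁₀(0.199/1.000) = -14.02 dBV.

-14.02 dBV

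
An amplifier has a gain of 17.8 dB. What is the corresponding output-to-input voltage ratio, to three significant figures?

Voltage ratio = 10^(dB/20).
10^(17.8/20) = 10^(0.8900) = 7.76.

7.76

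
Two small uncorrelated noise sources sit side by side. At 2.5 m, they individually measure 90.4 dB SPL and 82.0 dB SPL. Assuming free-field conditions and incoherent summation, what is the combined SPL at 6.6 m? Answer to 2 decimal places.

Combined at 2.5 m: 10·log₁₀(10^(90.4/10)+10^(82.0/10)) = 90.986 dB SPL.
Then apply −20·log₁₀(6.6/2.5) = -8.432 dB → 82.55 dB SPL.

82.55 dB SPL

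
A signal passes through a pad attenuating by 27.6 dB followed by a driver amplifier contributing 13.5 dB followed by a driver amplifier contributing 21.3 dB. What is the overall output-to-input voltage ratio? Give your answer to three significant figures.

Net gain = (−27.6) + 13.5 + 21.3 = 7.2 dB.
Voltage ratio = 10^(7.2/20) = 2.29.

2.29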